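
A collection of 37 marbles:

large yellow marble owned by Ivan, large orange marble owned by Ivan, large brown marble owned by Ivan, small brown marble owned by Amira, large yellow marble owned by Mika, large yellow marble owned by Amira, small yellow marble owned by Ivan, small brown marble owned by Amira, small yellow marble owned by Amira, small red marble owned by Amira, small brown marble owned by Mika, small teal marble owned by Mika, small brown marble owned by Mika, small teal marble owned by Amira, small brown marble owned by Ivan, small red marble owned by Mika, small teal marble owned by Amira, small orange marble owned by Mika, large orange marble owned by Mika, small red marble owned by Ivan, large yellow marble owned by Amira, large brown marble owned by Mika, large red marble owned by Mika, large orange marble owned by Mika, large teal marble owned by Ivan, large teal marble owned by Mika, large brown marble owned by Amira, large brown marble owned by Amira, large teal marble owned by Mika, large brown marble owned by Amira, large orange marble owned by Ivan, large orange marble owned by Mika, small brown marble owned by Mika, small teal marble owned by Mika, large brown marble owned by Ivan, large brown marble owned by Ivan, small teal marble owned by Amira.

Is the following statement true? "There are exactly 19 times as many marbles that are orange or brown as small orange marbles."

True

|marbles that are orange or brown| = 19.
|small orange marbles| = 1.
The claim requires 19 = 19 × 1 = 19, which holds.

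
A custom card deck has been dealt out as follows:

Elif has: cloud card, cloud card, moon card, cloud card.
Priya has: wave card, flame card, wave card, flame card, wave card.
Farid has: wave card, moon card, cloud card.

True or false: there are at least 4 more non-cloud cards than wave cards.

There are 8 non-cloud cards.
There are 4 wave cards.
The claim requires 8 − 4 = 4 ≥ 4, which holds.

True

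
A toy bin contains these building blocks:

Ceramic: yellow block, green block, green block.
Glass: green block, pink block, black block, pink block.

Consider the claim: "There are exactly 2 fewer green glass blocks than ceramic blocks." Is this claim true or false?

|green glass blocks| = 1.
|ceramic blocks| = 3.
The claim requires 3 − 1 (= 2) to equal 2, which holds.

True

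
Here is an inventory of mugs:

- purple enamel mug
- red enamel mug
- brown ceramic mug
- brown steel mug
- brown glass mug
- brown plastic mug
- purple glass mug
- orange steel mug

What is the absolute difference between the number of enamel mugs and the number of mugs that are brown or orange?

enamel mugs: 2. mugs that are brown or orange: 5.
|2 − 5| = 5 − 2 = 3.

3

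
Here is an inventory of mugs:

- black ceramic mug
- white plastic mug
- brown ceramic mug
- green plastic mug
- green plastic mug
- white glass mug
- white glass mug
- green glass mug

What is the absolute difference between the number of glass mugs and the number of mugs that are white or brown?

glass mugs: 3. mugs that are white or brown: 4.
|3 − 4| = 4 − 3 = 1.

1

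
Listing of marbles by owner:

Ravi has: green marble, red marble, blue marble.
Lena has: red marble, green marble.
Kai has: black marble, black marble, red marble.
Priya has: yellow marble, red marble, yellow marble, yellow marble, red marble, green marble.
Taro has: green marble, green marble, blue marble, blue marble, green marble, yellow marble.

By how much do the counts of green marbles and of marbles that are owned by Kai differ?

green marbles: 6. marbles owned by Kai: 3.
|6 − 3| = 6 − 3 = 3.

3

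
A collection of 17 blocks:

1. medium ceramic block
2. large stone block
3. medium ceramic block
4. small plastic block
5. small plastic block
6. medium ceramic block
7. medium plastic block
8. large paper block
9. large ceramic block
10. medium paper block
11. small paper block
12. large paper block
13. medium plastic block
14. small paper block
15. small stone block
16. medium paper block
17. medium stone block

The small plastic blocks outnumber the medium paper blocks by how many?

0

small plastic blocks: 2.
medium paper blocks: 2.
2 − 2 = 0.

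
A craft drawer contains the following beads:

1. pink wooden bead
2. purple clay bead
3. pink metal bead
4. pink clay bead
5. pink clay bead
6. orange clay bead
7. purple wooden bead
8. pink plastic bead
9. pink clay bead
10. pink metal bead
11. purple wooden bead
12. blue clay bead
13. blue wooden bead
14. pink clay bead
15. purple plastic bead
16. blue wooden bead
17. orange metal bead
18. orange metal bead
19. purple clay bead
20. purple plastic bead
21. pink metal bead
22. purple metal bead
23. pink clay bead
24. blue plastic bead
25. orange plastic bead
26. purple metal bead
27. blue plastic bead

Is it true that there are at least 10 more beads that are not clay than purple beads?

beads that are not clay: 18.
purple beads: 8.
The claim requires 18 − 8 = 10 ≥ 10, which holds.

True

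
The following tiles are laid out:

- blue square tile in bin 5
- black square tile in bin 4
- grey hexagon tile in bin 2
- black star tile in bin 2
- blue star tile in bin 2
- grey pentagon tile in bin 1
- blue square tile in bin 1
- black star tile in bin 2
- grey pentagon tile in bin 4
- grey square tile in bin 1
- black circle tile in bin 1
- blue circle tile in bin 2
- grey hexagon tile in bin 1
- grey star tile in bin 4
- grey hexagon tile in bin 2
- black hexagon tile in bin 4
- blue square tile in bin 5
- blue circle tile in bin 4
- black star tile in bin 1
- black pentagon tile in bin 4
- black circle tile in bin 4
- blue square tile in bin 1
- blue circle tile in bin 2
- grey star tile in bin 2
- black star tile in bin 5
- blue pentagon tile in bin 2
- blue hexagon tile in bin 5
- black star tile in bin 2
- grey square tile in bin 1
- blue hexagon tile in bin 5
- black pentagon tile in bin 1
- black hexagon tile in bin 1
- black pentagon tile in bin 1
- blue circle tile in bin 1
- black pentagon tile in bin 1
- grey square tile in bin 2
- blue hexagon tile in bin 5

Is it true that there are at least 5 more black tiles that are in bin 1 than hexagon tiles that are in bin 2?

There are 6 black tiles in bin 1.
There are 2 hexagon tiles in bin 2.
The claim requires 6 − 2 = 4 ≥ 5, which does not hold.

False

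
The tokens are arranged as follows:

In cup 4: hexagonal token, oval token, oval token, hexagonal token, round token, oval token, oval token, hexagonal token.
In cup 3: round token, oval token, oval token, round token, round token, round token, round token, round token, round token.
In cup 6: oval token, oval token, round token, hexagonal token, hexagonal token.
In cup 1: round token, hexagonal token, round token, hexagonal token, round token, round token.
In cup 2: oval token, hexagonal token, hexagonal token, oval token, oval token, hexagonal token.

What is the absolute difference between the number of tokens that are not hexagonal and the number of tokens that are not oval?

1

tokens that are not hexagonal: 24. tokens that are not oval: 23.
|24 − 23| = 24 − 23 = 1.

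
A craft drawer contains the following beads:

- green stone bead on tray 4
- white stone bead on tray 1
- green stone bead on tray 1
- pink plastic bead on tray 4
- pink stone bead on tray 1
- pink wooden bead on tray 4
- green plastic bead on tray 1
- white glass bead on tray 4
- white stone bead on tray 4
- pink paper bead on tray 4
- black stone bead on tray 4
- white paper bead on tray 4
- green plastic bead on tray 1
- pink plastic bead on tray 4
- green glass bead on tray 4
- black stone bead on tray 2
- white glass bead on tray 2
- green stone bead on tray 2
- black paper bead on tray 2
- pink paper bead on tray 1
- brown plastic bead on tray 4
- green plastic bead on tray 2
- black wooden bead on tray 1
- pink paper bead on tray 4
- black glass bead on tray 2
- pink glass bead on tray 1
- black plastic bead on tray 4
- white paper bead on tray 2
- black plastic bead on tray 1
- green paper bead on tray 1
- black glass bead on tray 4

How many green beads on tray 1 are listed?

4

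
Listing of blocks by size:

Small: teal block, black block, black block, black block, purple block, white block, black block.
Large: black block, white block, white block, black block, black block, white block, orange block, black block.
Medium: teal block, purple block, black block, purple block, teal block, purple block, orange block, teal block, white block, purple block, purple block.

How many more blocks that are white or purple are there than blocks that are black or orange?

blocks that are white or purple: 11.
blocks that are black or orange: 11.
11 − 11 = 0.

0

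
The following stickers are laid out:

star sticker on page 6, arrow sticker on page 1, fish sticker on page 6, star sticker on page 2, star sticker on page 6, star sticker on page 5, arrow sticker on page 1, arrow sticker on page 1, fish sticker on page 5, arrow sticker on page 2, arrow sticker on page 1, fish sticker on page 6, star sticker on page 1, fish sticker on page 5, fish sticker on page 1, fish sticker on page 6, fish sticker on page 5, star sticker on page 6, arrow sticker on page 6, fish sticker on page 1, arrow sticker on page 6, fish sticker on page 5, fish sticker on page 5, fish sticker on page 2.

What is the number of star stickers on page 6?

3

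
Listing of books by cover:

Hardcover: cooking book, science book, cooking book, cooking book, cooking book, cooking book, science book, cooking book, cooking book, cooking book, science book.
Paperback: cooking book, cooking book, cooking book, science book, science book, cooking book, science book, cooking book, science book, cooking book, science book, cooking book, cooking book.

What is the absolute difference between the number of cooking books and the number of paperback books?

cooking books: 16. paperback books: 13.
|16 − 13| = 16 − 13 = 3.

3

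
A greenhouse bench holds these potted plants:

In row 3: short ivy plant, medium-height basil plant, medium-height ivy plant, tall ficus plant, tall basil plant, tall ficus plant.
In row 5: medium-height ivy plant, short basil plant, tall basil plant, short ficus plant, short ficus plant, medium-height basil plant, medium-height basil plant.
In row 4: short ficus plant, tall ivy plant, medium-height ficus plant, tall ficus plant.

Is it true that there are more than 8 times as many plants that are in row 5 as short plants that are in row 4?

There are 7 plants in row 5.
There is 1 short plant in row 4.
The claim requires 7 > 8 × 1 = 8, which does not hold.

False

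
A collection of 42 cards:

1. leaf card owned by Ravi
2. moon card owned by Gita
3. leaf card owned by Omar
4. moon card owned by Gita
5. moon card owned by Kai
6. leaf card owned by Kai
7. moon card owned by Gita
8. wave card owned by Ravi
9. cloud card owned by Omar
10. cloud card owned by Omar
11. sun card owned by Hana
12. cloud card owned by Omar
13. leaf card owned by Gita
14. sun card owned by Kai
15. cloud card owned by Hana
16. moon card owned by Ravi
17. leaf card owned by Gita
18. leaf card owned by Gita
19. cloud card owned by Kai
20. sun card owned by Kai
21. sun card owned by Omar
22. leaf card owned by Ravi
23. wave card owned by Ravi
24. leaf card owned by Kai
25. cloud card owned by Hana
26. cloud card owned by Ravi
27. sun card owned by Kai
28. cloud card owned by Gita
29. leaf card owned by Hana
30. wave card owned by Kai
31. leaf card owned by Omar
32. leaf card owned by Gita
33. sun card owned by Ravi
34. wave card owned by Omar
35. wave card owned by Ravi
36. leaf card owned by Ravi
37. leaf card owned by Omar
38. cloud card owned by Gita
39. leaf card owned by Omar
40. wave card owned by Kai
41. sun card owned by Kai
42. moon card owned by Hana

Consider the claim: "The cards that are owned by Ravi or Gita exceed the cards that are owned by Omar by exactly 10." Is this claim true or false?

Count of cards owned by Ravi or Gita: 18.
Count of cards owned by Omar: 9.
The claim requires 18 − 9 (= 9) to equal 10, which does not hold.

False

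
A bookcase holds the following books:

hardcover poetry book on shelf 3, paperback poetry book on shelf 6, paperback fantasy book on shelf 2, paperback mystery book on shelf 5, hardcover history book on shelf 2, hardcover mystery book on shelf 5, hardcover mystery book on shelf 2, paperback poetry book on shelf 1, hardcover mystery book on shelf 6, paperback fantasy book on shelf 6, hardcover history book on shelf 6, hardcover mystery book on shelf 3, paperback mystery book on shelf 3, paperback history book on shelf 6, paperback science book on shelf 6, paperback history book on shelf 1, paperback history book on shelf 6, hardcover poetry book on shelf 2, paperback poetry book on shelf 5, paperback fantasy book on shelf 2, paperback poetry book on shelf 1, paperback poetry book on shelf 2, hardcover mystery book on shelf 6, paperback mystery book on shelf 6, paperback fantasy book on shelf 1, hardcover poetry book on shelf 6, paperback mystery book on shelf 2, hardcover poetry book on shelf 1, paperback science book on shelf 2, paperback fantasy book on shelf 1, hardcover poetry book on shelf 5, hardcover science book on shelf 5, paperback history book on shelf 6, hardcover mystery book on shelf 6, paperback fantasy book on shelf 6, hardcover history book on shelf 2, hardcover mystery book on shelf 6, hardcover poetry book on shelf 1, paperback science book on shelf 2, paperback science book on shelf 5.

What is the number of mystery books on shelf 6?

5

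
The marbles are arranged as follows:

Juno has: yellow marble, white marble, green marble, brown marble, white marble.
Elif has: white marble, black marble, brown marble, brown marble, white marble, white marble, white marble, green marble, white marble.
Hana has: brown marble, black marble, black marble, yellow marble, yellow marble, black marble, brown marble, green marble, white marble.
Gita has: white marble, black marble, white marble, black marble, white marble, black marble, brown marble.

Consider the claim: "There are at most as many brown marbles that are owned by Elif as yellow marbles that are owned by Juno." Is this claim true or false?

brown marbles owned by Elif: 2.
yellow marbles owned by Juno: 1.
The claim requires 2 ≤ 1, which does not hold.

False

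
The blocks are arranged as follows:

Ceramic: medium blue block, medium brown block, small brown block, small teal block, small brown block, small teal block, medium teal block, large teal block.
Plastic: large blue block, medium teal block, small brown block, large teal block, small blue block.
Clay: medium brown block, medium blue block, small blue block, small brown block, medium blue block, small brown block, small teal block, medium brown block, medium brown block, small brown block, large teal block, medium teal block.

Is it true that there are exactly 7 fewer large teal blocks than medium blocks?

large teal blocks: 3.
medium blocks: 10.
The claim requires 10 − 3 (= 7) to equal 7, which holds.

True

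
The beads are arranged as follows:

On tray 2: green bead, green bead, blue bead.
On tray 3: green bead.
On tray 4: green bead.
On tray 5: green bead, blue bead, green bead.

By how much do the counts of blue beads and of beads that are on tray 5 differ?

1

blue beads: 2. beads on tray 5: 3.
|2 − 3| = 3 − 2 = 1.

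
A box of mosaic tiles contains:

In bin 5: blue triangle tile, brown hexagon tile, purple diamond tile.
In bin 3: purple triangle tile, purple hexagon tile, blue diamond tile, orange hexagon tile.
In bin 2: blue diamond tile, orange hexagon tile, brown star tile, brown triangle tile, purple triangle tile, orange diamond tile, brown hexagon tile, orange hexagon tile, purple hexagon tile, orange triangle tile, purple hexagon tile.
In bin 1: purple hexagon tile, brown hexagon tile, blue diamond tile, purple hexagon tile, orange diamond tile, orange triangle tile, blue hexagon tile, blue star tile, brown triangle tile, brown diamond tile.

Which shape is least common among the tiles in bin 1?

star

Counts by shape (restricted to tiles in bin 1): hexagon 4, diamond 3, triangle 2, star 1.
The minimum is 1, held uniquely by star.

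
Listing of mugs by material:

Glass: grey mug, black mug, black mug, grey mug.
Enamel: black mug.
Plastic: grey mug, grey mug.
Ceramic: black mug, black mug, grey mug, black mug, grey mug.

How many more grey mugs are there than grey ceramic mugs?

4

grey mugs: 6.
grey ceramic mugs: 2.
6 − 2 = 4.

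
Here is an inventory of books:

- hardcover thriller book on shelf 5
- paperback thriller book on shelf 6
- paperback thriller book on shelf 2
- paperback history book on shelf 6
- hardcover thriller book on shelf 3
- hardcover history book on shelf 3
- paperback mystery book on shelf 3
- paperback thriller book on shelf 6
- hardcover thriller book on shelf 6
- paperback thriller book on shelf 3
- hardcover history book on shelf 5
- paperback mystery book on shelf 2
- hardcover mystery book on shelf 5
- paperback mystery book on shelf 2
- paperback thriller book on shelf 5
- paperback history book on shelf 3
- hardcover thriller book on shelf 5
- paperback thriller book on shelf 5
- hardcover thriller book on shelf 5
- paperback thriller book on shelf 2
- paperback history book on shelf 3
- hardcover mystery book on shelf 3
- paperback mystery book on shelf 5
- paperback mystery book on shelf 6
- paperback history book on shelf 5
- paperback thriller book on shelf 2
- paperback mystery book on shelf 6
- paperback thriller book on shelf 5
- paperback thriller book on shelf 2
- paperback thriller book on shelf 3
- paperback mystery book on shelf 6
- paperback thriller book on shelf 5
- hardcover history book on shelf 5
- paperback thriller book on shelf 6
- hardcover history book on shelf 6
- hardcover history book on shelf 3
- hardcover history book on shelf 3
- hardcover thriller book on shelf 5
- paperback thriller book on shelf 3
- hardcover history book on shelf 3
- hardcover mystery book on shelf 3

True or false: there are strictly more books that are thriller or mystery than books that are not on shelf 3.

True

There are 30 books that are thriller or mystery.
There are 28 books that are not on shelf 3.
The claim requires 30 > 28, which holds.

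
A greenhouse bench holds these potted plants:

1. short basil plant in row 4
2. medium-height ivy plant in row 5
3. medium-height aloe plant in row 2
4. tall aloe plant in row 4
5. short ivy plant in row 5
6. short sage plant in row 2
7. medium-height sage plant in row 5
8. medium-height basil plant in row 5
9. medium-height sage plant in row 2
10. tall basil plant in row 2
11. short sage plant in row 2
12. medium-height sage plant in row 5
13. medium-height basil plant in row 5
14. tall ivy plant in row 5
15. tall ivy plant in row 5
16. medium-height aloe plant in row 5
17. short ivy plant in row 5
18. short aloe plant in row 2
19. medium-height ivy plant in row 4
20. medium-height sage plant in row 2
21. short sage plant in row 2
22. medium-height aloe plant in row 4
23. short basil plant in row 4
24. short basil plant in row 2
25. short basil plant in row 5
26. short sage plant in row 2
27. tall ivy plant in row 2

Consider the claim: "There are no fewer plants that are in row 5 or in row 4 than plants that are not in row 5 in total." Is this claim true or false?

True

There are 16 plants in row 5 or in row 4.
There are 16 plants that are not in row 5.
The claim requires 16 ≥ 16, which holds.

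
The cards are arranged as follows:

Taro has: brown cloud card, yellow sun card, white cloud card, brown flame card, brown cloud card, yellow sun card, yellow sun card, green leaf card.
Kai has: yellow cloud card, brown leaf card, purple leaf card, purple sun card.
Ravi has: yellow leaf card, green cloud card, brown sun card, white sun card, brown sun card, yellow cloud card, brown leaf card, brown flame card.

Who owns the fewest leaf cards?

Taro

Counts by player (restricted to leaf cards): Ravi→2, Kai→2, Taro→1.
The minimum is 1, held uniquely by Taro.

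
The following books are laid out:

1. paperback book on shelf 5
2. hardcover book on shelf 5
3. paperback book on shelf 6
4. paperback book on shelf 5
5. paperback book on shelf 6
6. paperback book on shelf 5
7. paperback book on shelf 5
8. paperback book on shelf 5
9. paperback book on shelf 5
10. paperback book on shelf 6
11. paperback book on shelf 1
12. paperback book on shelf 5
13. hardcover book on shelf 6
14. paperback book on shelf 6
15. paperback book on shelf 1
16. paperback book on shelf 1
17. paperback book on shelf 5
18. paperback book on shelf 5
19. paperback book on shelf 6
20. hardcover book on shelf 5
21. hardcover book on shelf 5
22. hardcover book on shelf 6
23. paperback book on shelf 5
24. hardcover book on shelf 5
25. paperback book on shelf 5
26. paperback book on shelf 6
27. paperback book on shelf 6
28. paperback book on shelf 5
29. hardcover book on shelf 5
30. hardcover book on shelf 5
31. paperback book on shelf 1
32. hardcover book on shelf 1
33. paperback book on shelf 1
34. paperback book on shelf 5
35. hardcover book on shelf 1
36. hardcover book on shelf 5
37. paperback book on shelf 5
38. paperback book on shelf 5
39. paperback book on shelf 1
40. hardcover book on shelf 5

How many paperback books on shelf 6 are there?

7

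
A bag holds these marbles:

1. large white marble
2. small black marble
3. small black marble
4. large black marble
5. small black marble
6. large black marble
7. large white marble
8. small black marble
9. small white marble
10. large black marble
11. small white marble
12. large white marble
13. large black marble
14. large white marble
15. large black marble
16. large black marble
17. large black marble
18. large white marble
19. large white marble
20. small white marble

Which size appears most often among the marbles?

large

Counts by size: large 13, small 7.
The maximum is 13, held uniquely by large.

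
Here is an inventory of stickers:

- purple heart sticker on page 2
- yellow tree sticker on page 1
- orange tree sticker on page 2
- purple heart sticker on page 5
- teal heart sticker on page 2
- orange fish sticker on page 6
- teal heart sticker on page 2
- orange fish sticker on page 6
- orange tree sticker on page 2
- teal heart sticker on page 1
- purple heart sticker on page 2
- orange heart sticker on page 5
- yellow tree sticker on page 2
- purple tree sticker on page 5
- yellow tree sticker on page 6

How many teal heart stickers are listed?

3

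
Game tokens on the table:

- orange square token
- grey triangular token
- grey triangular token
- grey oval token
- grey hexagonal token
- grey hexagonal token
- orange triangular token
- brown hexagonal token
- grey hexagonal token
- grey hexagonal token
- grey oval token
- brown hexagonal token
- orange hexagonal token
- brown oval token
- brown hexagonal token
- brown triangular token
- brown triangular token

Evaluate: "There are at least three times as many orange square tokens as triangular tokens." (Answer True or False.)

False

|orange square tokens| = 1.
|triangular tokens| = 5.
The claim requires 1 ≥ 3 × 5 = 15, which does not hold.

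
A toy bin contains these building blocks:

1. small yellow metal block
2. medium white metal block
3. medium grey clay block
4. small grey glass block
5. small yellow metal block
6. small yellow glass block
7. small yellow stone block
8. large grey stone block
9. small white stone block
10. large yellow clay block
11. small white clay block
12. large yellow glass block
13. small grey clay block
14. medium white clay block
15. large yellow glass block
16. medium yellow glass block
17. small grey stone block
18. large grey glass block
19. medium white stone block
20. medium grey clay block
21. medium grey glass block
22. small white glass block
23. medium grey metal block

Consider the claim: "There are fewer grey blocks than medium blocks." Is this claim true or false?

|grey blocks| = 9.
|medium blocks| = 8.
The claim requires 9 < 8, which does not hold.

False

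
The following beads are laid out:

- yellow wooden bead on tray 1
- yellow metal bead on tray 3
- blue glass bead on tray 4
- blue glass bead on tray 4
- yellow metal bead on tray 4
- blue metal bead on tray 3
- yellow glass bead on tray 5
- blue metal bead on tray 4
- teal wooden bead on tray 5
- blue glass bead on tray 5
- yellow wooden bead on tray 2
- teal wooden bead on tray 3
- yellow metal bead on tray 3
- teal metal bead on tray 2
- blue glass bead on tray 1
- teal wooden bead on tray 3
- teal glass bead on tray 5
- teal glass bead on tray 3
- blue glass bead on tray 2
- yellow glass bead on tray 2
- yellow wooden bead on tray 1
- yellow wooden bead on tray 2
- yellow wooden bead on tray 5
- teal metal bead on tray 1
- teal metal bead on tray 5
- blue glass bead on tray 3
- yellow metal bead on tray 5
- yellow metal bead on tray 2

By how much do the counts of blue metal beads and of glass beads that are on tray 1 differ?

blue metal beads: 2. glass beads on tray 1: 1.
|2 − 1| = 2 − 1 = 1.

1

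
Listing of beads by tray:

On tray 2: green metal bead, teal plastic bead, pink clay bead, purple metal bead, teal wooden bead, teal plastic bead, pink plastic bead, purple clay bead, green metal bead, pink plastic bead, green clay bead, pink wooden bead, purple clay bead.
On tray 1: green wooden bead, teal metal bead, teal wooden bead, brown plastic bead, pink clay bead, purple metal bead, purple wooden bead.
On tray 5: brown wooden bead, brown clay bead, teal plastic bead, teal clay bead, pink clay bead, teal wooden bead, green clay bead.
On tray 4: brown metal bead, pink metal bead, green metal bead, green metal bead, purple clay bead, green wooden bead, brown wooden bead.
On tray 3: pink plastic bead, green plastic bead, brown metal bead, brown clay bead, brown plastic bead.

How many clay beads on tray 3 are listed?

1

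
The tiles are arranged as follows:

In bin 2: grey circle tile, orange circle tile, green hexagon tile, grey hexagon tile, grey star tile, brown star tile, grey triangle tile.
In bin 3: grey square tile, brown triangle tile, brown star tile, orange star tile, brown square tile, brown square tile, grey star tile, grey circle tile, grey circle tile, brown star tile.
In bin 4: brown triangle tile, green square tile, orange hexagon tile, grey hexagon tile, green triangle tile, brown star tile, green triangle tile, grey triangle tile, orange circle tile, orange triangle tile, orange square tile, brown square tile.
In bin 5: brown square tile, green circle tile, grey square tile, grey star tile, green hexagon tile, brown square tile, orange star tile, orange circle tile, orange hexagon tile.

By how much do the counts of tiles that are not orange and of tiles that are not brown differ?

tiles that are not orange: 29. tiles that are not brown: 27.
|29 − 27| = 29 − 27 = 2.

2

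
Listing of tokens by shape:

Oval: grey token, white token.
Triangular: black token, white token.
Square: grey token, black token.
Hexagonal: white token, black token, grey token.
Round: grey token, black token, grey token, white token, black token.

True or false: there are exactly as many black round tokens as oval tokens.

There are 2 black round tokens.
There are 2 oval tokens.
The claim requires 2 = 2, which holds.

True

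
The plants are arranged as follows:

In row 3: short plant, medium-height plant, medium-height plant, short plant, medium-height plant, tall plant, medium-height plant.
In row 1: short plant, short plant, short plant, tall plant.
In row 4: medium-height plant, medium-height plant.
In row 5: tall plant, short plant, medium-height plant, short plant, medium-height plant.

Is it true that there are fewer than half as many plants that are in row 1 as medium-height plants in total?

False

plants in row 1: 4.
medium-height plants: 8.
The claim requires 2 × 4 = 8 < 8, which does not hold.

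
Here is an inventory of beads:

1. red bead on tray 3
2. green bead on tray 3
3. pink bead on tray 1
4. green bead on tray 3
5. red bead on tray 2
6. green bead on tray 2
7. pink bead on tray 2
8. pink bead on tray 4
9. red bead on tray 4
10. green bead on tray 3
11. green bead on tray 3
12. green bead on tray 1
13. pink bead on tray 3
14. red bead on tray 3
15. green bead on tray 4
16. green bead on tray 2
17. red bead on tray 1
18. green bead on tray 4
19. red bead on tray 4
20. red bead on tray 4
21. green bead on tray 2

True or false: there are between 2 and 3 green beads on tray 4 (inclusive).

True

|green beads on tray 4| = 2.
The claim requires 2 ≤ 2 ≤ 3, which holds.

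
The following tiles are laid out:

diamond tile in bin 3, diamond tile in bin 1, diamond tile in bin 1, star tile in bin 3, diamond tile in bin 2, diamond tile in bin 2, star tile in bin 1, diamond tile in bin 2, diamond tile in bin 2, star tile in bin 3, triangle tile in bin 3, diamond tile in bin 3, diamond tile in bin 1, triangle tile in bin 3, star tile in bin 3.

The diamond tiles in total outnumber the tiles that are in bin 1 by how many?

5

diamond tiles: 9.
tiles in bin 1: 4.
9 − 4 = 5.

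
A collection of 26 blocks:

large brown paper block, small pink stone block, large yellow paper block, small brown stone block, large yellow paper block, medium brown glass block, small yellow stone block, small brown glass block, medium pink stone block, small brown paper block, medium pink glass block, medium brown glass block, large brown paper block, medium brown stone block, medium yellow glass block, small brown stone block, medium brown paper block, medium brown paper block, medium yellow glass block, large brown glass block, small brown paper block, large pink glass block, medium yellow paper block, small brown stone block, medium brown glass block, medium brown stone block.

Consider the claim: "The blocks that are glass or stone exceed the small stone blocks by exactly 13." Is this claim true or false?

False

There are 17 blocks that are glass or stone.
There are 5 small stone blocks.
The claim requires 17 − 5 (= 12) to equal 13, which does not hold.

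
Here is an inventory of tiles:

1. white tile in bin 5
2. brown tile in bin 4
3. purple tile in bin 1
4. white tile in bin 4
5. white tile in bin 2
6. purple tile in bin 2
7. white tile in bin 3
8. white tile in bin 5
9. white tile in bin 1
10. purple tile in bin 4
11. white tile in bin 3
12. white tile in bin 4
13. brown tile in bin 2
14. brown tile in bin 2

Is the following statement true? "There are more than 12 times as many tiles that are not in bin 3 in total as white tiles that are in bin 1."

tiles that are not in bin 3: 12.
white tiles in bin 1: 1.
The claim requires 12 > 12 × 1 = 12, which does not hold.

False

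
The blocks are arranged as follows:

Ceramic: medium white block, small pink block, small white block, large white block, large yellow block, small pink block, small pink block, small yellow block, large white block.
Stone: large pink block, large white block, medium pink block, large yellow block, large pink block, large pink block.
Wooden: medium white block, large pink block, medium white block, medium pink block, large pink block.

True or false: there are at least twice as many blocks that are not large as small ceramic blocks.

blocks that are not large: 10.
small ceramic blocks: 5.
The claim requires 10 ≥ 2 × 5 = 10, which holds.

True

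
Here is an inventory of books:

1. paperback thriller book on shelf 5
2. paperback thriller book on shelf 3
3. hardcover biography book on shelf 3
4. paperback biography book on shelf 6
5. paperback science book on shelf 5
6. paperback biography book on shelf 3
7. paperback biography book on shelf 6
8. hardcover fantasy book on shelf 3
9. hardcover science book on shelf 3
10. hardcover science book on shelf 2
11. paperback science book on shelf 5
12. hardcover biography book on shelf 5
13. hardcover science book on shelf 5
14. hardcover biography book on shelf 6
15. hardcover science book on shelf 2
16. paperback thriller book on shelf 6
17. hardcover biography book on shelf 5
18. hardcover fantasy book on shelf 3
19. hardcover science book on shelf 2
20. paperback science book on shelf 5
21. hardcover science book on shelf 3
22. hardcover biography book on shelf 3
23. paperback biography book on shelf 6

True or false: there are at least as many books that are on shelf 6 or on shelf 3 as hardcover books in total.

True

There are 13 books on shelf 6 or on shelf 3.
There are 13 hardcover books.
The claim requires 13 ≥ 13, which holds.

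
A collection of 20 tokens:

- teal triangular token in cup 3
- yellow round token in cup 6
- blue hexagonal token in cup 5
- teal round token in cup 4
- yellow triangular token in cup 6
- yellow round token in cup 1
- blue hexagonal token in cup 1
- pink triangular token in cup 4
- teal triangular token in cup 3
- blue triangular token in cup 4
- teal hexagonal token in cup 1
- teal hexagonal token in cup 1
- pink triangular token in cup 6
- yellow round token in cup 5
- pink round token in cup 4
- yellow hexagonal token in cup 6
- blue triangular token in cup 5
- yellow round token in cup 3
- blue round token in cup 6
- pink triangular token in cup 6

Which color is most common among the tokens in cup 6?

Counts by color (restricted to tokens in cup 6): yellow 3, pink 2, blue 1.
The maximum is 3, held uniquely by yellow.

yellow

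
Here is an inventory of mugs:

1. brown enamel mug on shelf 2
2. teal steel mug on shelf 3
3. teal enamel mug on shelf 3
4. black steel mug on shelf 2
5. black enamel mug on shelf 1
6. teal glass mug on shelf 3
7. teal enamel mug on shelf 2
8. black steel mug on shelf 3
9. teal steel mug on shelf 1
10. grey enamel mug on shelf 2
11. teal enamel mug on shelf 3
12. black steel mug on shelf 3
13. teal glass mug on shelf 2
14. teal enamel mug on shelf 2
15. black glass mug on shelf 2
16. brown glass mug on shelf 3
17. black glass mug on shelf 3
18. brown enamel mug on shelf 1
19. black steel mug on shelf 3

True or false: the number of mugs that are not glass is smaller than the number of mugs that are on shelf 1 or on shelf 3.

There are 14 mugs that are not glass.
There are 12 mugs on shelf 1 or on shelf 3.
The claim requires 14 < 12, which does not hold.

False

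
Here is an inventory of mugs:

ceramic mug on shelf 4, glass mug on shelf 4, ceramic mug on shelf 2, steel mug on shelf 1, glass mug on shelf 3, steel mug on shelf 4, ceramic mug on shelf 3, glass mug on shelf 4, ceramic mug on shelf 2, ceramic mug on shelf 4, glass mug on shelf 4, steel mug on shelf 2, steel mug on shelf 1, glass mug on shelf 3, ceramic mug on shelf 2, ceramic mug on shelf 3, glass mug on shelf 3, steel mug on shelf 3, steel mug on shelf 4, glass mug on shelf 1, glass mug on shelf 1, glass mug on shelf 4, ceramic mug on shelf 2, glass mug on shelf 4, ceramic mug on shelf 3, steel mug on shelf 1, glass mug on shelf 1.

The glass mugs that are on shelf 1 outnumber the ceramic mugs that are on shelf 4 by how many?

glass mugs on shelf 1: 3.
ceramic mugs on shelf 4: 2.
3 − 2 = 1.

1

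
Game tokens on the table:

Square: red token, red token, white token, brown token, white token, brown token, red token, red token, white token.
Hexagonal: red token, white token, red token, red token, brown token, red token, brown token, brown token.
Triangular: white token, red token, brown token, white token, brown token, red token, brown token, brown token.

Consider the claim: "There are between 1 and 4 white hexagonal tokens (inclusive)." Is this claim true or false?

True

white hexagonal tokens: 1.
The claim requires 1 ≤ 1 ≤ 4, which holds.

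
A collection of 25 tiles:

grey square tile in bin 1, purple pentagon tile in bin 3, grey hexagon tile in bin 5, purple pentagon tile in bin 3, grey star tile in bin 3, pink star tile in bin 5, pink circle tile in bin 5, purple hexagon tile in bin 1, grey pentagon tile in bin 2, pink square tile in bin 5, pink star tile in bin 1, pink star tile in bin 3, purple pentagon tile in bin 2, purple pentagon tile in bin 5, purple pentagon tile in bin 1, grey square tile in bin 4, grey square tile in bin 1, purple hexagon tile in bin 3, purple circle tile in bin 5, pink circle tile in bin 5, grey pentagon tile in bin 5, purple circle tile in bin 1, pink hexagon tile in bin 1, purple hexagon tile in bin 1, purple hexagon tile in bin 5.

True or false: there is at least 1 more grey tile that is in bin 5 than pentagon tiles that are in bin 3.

|grey tiles in bin 5| = 2.
|pentagon tiles in bin 3| = 2.
The claim requires 2 − 2 = 0 ≥ 1, which does not hold.

False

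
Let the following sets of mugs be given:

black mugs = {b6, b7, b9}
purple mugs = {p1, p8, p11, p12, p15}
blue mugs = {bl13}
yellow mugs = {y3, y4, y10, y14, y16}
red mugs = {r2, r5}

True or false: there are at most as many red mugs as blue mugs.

False

red mugs: 2.
blue mugs: 1.
The claim requires 2 ≤ 1, which does not hold.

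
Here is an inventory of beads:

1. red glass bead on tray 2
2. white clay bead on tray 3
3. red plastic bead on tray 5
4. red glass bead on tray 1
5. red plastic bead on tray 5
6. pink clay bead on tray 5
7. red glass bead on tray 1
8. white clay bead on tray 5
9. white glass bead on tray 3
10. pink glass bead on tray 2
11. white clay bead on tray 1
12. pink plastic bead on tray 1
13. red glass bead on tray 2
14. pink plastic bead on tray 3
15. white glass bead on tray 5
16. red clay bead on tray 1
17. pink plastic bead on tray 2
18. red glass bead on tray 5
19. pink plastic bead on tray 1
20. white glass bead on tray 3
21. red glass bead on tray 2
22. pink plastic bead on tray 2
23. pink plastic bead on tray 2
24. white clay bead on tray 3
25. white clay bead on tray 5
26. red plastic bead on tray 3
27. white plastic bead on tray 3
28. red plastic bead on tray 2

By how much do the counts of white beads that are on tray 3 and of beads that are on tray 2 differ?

white beads on tray 3: 5. beads on tray 2: 8.
|5 − 8| = 8 − 5 = 3.

3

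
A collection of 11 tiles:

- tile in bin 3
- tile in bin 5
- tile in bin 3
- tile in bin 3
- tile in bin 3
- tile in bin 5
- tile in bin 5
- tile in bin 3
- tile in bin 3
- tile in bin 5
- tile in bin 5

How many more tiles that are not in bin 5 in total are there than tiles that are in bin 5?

tiles that are not in bin 5: 6.
tiles in bin 5: 5.
6 − 5 = 1.

1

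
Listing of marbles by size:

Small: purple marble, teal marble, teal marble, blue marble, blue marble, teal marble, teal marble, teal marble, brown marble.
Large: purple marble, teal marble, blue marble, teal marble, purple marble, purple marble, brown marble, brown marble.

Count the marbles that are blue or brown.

6

blue: 3; brown: 3; together 3 + 3 = 6.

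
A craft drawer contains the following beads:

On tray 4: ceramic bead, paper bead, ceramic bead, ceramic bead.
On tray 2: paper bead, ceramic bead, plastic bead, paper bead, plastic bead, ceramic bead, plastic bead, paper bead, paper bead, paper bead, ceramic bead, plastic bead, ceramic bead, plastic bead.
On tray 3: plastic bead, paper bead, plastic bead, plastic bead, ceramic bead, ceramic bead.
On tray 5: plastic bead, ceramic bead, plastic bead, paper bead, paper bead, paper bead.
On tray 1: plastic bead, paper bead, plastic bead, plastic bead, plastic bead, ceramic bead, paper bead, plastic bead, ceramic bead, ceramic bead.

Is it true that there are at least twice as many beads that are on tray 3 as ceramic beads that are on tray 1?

True

There are 6 beads on tray 3.
There are 3 ceramic beads on tray 1.
The claim requires 6 ≥ 2 × 3 = 6, which holds.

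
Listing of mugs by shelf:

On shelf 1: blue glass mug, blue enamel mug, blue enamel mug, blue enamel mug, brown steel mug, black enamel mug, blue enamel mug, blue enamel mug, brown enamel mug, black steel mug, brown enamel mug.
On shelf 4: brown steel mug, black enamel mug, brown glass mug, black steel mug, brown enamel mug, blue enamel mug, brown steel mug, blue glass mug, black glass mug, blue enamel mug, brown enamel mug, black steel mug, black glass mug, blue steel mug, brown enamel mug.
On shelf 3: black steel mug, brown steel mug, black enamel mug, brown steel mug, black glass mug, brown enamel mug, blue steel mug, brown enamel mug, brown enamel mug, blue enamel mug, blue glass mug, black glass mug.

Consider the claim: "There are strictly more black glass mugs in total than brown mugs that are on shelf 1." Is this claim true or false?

There are 4 black glass mugs.
There are 3 brown mugs on shelf 1.
The claim requires 4 > 3, which holds.

True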